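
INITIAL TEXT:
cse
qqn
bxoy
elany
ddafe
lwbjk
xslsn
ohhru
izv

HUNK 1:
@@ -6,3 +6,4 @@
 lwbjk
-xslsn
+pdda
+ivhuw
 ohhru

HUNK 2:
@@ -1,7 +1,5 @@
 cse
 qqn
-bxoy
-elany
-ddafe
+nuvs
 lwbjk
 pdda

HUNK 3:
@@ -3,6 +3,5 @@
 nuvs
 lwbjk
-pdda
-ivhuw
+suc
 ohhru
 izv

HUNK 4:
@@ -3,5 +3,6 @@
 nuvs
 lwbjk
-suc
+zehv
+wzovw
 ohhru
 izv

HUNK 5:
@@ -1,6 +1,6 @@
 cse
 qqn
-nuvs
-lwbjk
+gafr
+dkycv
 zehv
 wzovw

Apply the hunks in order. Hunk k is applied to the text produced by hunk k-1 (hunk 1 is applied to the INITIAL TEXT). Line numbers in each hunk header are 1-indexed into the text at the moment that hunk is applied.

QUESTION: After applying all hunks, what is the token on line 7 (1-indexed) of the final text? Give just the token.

Hunk 1: at line 6 remove [xslsn] add [pdda,ivhuw] -> 10 lines: cse qqn bxoy elany ddafe lwbjk pdda ivhuw ohhru izv
Hunk 2: at line 1 remove [bxoy,elany,ddafe] add [nuvs] -> 8 lines: cse qqn nuvs lwbjk pdda ivhuw ohhru izv
Hunk 3: at line 3 remove [pdda,ivhuw] add [suc] -> 7 lines: cse qqn nuvs lwbjk suc ohhru izv
Hunk 4: at line 3 remove [suc] add [zehv,wzovw] -> 8 lines: cse qqn nuvs lwbjk zehv wzovw ohhru izv
Hunk 5: at line 1 remove [nuvs,lwbjk] add [gafr,dkycv] -> 8 lines: cse qqn gafr dkycv zehv wzovw ohhru izv
Final line 7: ohhru

Answer: ohhru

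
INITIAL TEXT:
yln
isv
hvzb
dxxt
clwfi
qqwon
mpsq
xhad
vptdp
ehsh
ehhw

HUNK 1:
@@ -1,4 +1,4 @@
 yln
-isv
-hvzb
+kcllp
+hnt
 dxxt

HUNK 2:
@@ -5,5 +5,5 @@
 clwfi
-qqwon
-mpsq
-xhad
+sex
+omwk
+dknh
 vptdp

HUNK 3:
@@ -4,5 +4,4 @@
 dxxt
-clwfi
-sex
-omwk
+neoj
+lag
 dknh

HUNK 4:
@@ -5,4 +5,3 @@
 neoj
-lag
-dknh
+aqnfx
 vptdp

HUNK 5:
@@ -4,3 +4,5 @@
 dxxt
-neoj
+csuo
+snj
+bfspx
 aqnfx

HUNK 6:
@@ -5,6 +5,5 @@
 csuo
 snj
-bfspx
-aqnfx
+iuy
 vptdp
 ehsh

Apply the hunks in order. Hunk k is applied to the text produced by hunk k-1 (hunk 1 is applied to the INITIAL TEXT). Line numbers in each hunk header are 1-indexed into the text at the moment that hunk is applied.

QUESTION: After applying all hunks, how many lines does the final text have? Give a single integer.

Hunk 1: at line 1 remove [isv,hvzb] add [kcllp,hnt] -> 11 lines: yln kcllp hnt dxxt clwfi qqwon mpsq xhad vptdp ehsh ehhw
Hunk 2: at line 5 remove [qqwon,mpsq,xhad] add [sex,omwk,dknh] -> 11 lines: yln kcllp hnt dxxt clwfi sex omwk dknh vptdp ehsh ehhw
Hunk 3: at line 4 remove [clwfi,sex,omwk] add [neoj,lag] -> 10 lines: yln kcllp hnt dxxt neoj lag dknh vptdp ehsh ehhw
Hunk 4: at line 5 remove [lag,dknh] add [aqnfx] -> 9 lines: yln kcllp hnt dxxt neoj aqnfx vptdp ehsh ehhw
Hunk 5: at line 4 remove [neoj] add [csuo,snj,bfspx] -> 11 lines: yln kcllp hnt dxxt csuo snj bfspx aqnfx vptdp ehsh ehhw
Hunk 6: at line 5 remove [bfspx,aqnfx] add [iuy] -> 10 lines: yln kcllp hnt dxxt csuo snj iuy vptdp ehsh ehhw
Final line count: 10

Answer: 10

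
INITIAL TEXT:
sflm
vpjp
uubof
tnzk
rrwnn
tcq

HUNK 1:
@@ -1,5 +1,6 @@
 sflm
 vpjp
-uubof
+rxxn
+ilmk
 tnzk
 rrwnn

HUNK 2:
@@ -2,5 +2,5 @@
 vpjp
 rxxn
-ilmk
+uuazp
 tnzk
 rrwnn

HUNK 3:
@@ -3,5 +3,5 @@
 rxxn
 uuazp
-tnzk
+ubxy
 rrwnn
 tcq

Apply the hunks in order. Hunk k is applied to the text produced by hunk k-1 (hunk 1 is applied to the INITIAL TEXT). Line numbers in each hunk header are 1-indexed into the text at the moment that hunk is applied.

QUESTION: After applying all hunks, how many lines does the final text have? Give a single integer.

Answer: 7

Derivation:
Hunk 1: at line 1 remove [uubof] add [rxxn,ilmk] -> 7 lines: sflm vpjp rxxn ilmk tnzk rrwnn tcq
Hunk 2: at line 2 remove [ilmk] add [uuazp] -> 7 lines: sflm vpjp rxxn uuazp tnzk rrwnn tcq
Hunk 3: at line 3 remove [tnzk] add [ubxy] -> 7 lines: sflm vpjp rxxn uuazp ubxy rrwnn tcq
Final line count: 7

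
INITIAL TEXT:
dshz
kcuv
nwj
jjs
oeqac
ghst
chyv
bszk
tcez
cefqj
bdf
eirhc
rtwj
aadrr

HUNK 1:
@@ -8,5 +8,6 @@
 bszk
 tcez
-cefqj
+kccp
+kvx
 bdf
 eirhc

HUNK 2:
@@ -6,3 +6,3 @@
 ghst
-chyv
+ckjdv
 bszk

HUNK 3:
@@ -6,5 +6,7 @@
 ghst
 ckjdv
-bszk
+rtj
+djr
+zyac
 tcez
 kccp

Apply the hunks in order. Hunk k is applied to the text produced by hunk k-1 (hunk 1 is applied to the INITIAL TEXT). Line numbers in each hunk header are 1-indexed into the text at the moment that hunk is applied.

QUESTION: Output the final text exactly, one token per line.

Answer: dshz
kcuv
nwj
jjs
oeqac
ghst
ckjdv
rtj
djr
zyac
tcez
kccp
kvx
bdf
eirhc
rtwj
aadrr

Derivation:
Hunk 1: at line 8 remove [cefqj] add [kccp,kvx] -> 15 lines: dshz kcuv nwj jjs oeqac ghst chyv bszk tcez kccp kvx bdf eirhc rtwj aadrr
Hunk 2: at line 6 remove [chyv] add [ckjdv] -> 15 lines: dshz kcuv nwj jjs oeqac ghst ckjdv bszk tcez kccp kvx bdf eirhc rtwj aadrr
Hunk 3: at line 6 remove [bszk] add [rtj,djr,zyac] -> 17 lines: dshz kcuv nwj jjs oeqac ghst ckjdv rtj djr zyac tcez kccp kvx bdf eirhc rtwj aadrr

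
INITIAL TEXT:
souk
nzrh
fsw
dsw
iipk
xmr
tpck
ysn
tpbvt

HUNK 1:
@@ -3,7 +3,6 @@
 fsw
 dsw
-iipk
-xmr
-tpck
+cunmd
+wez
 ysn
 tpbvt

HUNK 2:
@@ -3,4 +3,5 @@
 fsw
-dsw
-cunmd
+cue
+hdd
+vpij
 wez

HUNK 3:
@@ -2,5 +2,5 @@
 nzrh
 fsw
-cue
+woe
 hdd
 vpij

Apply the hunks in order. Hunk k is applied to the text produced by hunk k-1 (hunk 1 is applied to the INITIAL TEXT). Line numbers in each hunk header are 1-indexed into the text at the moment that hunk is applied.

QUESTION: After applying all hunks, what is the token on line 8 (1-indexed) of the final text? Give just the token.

Hunk 1: at line 3 remove [iipk,xmr,tpck] add [cunmd,wez] -> 8 lines: souk nzrh fsw dsw cunmd wez ysn tpbvt
Hunk 2: at line 3 remove [dsw,cunmd] add [cue,hdd,vpij] -> 9 lines: souk nzrh fsw cue hdd vpij wez ysn tpbvt
Hunk 3: at line 2 remove [cue] add [woe] -> 9 lines: souk nzrh fsw woe hdd vpij wez ysn tpbvt
Final line 8: ysn

Answer: ysn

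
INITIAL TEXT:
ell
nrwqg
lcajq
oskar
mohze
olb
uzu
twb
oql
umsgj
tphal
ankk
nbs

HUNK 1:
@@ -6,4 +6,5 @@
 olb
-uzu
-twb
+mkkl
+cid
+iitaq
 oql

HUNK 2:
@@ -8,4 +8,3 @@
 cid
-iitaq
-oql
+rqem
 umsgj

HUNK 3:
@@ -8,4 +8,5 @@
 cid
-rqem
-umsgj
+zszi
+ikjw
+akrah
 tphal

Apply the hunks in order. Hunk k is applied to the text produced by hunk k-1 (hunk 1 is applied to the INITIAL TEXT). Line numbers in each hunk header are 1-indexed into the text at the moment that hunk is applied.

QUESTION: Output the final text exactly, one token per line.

Answer: ell
nrwqg
lcajq
oskar
mohze
olb
mkkl
cid
zszi
ikjw
akrah
tphal
ankk
nbs

Derivation:
Hunk 1: at line 6 remove [uzu,twb] add [mkkl,cid,iitaq] -> 14 lines: ell nrwqg lcajq oskar mohze olb mkkl cid iitaq oql umsgj tphal ankk nbs
Hunk 2: at line 8 remove [iitaq,oql] add [rqem] -> 13 lines: ell nrwqg lcajq oskar mohze olb mkkl cid rqem umsgj tphal ankk nbs
Hunk 3: at line 8 remove [rqem,umsgj] add [zszi,ikjw,akrah] -> 14 lines: ell nrwqg lcajq oskar mohze olb mkkl cid zszi ikjw akrah tphal ankk nbs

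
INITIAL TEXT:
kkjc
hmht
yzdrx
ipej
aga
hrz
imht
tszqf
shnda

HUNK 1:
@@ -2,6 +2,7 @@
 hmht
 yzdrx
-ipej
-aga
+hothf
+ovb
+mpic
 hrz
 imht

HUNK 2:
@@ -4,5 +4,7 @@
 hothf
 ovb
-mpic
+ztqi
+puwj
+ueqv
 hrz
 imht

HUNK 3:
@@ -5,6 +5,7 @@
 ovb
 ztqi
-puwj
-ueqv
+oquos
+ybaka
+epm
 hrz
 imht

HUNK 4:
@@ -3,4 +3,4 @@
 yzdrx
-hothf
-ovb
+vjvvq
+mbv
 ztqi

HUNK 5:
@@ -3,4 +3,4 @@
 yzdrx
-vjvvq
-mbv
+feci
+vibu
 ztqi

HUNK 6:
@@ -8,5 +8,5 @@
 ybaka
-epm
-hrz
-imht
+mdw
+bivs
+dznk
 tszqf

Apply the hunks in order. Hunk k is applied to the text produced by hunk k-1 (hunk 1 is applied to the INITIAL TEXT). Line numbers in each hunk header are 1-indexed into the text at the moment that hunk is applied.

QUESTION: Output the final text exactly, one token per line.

Hunk 1: at line 2 remove [ipej,aga] add [hothf,ovb,mpic] -> 10 lines: kkjc hmht yzdrx hothf ovb mpic hrz imht tszqf shnda
Hunk 2: at line 4 remove [mpic] add [ztqi,puwj,ueqv] -> 12 lines: kkjc hmht yzdrx hothf ovb ztqi puwj ueqv hrz imht tszqf shnda
Hunk 3: at line 5 remove [puwj,ueqv] add [oquos,ybaka,epm] -> 13 lines: kkjc hmht yzdrx hothf ovb ztqi oquos ybaka epm hrz imht tszqf shnda
Hunk 4: at line 3 remove [hothf,ovb] add [vjvvq,mbv] -> 13 lines: kkjc hmht yzdrx vjvvq mbv ztqi oquos ybaka epm hrz imht tszqf shnda
Hunk 5: at line 3 remove [vjvvq,mbv] add [feci,vibu] -> 13 lines: kkjc hmht yzdrx feci vibu ztqi oquos ybaka epm hrz imht tszqf shnda
Hunk 6: at line 8 remove [epm,hrz,imht] add [mdw,bivs,dznk] -> 13 lines: kkjc hmht yzdrx feci vibu ztqi oquos ybaka mdw bivs dznk tszqf shnda

Answer: kkjc
hmht
yzdrx
feci
vibu
ztqi
oquos
ybaka
mdw
bivs
dznk
tszqf
shnda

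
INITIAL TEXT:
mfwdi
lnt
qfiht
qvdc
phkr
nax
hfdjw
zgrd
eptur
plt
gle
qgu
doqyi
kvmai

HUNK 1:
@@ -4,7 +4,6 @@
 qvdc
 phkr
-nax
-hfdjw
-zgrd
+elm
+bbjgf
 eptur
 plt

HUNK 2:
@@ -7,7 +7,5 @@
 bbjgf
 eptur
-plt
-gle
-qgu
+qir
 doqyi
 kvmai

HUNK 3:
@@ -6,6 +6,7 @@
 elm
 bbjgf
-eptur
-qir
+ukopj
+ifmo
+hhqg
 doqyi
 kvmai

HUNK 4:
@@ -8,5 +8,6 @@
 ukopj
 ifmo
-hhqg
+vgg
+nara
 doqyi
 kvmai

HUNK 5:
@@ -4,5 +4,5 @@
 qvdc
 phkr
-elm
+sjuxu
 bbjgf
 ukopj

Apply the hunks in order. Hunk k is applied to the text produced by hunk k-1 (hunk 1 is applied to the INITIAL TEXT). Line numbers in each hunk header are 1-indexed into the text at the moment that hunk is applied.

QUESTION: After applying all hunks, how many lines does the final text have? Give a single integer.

Hunk 1: at line 4 remove [nax,hfdjw,zgrd] add [elm,bbjgf] -> 13 lines: mfwdi lnt qfiht qvdc phkr elm bbjgf eptur plt gle qgu doqyi kvmai
Hunk 2: at line 7 remove [plt,gle,qgu] add [qir] -> 11 lines: mfwdi lnt qfiht qvdc phkr elm bbjgf eptur qir doqyi kvmai
Hunk 3: at line 6 remove [eptur,qir] add [ukopj,ifmo,hhqg] -> 12 lines: mfwdi lnt qfiht qvdc phkr elm bbjgf ukopj ifmo hhqg doqyi kvmai
Hunk 4: at line 8 remove [hhqg] add [vgg,nara] -> 13 lines: mfwdi lnt qfiht qvdc phkr elm bbjgf ukopj ifmo vgg nara doqyi kvmai
Hunk 5: at line 4 remove [elm] add [sjuxu] -> 13 lines: mfwdi lnt qfiht qvdc phkr sjuxu bbjgf ukopj ifmo vgg nara doqyi kvmai
Final line count: 13

Answer: 13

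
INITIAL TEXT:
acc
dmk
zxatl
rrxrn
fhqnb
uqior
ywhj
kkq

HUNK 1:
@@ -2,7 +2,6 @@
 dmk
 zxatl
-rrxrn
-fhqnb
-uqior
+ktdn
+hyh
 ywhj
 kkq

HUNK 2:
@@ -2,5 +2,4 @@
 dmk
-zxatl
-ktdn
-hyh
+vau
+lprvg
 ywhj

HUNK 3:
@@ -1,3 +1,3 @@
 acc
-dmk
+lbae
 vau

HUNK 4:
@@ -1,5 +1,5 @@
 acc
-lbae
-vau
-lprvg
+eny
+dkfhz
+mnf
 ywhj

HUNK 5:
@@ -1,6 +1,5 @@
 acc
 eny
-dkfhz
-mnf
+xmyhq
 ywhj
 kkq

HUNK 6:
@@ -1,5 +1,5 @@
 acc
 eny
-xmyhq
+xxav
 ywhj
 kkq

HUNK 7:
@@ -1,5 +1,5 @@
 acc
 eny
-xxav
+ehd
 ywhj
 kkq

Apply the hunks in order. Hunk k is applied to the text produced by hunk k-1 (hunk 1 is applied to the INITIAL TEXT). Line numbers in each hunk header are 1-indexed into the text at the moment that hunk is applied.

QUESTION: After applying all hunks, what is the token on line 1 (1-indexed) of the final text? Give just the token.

Answer: acc

Derivation:
Hunk 1: at line 2 remove [rrxrn,fhqnb,uqior] add [ktdn,hyh] -> 7 lines: acc dmk zxatl ktdn hyh ywhj kkq
Hunk 2: at line 2 remove [zxatl,ktdn,hyh] add [vau,lprvg] -> 6 lines: acc dmk vau lprvg ywhj kkq
Hunk 3: at line 1 remove [dmk] add [lbae] -> 6 lines: acc lbae vau lprvg ywhj kkq
Hunk 4: at line 1 remove [lbae,vau,lprvg] add [eny,dkfhz,mnf] -> 6 lines: acc eny dkfhz mnf ywhj kkq
Hunk 5: at line 1 remove [dkfhz,mnf] add [xmyhq] -> 5 lines: acc eny xmyhq ywhj kkq
Hunk 6: at line 1 remove [xmyhq] add [xxav] -> 5 lines: acc eny xxav ywhj kkq
Hunk 7: at line 1 remove [xxav] add [ehd] -> 5 lines: acc eny ehd ywhj kkq
Final line 1: acc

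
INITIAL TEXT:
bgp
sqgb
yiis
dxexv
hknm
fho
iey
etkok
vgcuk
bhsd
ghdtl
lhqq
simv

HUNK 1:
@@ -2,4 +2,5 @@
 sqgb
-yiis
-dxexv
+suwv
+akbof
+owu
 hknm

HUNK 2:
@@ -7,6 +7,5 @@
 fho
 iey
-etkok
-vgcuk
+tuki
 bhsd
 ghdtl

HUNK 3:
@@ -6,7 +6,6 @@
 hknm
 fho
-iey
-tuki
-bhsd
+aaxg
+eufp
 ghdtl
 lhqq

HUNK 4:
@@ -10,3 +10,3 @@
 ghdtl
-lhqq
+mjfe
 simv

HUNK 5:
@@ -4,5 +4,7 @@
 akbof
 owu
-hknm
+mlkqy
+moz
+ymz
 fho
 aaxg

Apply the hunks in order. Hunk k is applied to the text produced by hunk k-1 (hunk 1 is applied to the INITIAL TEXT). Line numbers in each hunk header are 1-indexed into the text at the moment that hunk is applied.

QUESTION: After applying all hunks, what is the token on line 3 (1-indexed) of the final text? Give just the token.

Answer: suwv

Derivation:
Hunk 1: at line 2 remove [yiis,dxexv] add [suwv,akbof,owu] -> 14 lines: bgp sqgb suwv akbof owu hknm fho iey etkok vgcuk bhsd ghdtl lhqq simv
Hunk 2: at line 7 remove [etkok,vgcuk] add [tuki] -> 13 lines: bgp sqgb suwv akbof owu hknm fho iey tuki bhsd ghdtl lhqq simv
Hunk 3: at line 6 remove [iey,tuki,bhsd] add [aaxg,eufp] -> 12 lines: bgp sqgb suwv akbof owu hknm fho aaxg eufp ghdtl lhqq simv
Hunk 4: at line 10 remove [lhqq] add [mjfe] -> 12 lines: bgp sqgb suwv akbof owu hknm fho aaxg eufp ghdtl mjfe simv
Hunk 5: at line 4 remove [hknm] add [mlkqy,moz,ymz] -> 14 lines: bgp sqgb suwv akbof owu mlkqy moz ymz fho aaxg eufp ghdtl mjfe simv
Final line 3: suwv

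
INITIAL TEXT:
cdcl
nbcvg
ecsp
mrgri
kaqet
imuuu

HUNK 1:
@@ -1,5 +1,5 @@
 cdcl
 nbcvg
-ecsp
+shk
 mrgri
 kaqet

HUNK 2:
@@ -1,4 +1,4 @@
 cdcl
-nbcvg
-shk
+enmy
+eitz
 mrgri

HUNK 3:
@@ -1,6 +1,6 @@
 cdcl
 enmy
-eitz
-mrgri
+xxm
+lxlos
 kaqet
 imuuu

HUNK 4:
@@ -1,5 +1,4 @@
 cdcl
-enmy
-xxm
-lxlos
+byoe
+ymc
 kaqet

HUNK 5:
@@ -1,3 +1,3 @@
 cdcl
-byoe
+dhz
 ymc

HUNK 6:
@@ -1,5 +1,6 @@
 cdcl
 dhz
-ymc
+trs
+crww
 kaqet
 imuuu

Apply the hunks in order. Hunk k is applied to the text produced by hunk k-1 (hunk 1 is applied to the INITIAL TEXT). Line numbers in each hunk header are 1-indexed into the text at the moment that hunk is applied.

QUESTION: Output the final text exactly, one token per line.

Answer: cdcl
dhz
trs
crww
kaqet
imuuu

Derivation:
Hunk 1: at line 1 remove [ecsp] add [shk] -> 6 lines: cdcl nbcvg shk mrgri kaqet imuuu
Hunk 2: at line 1 remove [nbcvg,shk] add [enmy,eitz] -> 6 lines: cdcl enmy eitz mrgri kaqet imuuu
Hunk 3: at line 1 remove [eitz,mrgri] add [xxm,lxlos] -> 6 lines: cdcl enmy xxm lxlos kaqet imuuu
Hunk 4: at line 1 remove [enmy,xxm,lxlos] add [byoe,ymc] -> 5 lines: cdcl byoe ymc kaqet imuuu
Hunk 5: at line 1 remove [byoe] add [dhz] -> 5 lines: cdcl dhz ymc kaqet imuuu
Hunk 6: at line 1 remove [ymc] add [trs,crww] -> 6 lines: cdcl dhz trs crww kaqet imuuu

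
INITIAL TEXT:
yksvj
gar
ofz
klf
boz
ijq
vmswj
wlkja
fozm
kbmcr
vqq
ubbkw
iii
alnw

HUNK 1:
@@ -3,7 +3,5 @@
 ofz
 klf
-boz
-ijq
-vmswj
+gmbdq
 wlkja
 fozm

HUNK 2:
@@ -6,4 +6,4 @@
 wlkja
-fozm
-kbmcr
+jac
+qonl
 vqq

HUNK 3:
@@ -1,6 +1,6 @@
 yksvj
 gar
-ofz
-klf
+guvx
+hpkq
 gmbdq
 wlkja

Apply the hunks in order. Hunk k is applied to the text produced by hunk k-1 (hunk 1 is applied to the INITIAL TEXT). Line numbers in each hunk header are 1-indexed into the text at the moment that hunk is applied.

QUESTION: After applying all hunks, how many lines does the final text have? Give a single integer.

Hunk 1: at line 3 remove [boz,ijq,vmswj] add [gmbdq] -> 12 lines: yksvj gar ofz klf gmbdq wlkja fozm kbmcr vqq ubbkw iii alnw
Hunk 2: at line 6 remove [fozm,kbmcr] add [jac,qonl] -> 12 lines: yksvj gar ofz klf gmbdq wlkja jac qonl vqq ubbkw iii alnw
Hunk 3: at line 1 remove [ofz,klf] add [guvx,hpkq] -> 12 lines: yksvj gar guvx hpkq gmbdq wlkja jac qonl vqq ubbkw iii alnw
Final line count: 12

Answer: 12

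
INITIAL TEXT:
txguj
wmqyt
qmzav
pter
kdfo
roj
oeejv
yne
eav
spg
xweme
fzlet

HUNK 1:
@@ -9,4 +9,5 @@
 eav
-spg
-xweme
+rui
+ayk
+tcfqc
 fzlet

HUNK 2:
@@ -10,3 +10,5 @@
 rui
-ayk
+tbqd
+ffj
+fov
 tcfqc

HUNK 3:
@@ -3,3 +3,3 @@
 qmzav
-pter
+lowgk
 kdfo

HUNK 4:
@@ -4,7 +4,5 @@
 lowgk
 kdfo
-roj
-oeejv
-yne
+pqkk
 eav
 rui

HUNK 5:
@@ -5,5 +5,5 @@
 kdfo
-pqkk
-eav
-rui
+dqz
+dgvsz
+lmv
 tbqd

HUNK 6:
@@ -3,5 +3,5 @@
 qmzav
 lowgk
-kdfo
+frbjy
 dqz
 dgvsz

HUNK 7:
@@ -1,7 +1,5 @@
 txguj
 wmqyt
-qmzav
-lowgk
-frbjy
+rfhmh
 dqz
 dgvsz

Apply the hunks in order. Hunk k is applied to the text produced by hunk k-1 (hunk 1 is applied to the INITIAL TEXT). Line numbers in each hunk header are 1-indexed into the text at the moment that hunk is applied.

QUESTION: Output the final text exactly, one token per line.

Hunk 1: at line 9 remove [spg,xweme] add [rui,ayk,tcfqc] -> 13 lines: txguj wmqyt qmzav pter kdfo roj oeejv yne eav rui ayk tcfqc fzlet
Hunk 2: at line 10 remove [ayk] add [tbqd,ffj,fov] -> 15 lines: txguj wmqyt qmzav pter kdfo roj oeejv yne eav rui tbqd ffj fov tcfqc fzlet
Hunk 3: at line 3 remove [pter] add [lowgk] -> 15 lines: txguj wmqyt qmzav lowgk kdfo roj oeejv yne eav rui tbqd ffj fov tcfqc fzlet
Hunk 4: at line 4 remove [roj,oeejv,yne] add [pqkk] -> 13 lines: txguj wmqyt qmzav lowgk kdfo pqkk eav rui tbqd ffj fov tcfqc fzlet
Hunk 5: at line 5 remove [pqkk,eav,rui] add [dqz,dgvsz,lmv] -> 13 lines: txguj wmqyt qmzav lowgk kdfo dqz dgvsz lmv tbqd ffj fov tcfqc fzlet
Hunk 6: at line 3 remove [kdfo] add [frbjy] -> 13 lines: txguj wmqyt qmzav lowgk frbjy dqz dgvsz lmv tbqd ffj fov tcfqc fzlet
Hunk 7: at line 1 remove [qmzav,lowgk,frbjy] add [rfhmh] -> 11 lines: txguj wmqyt rfhmh dqz dgvsz lmv tbqd ffj fov tcfqc fzlet

Answer: txguj
wmqyt
rfhmh
dqz
dgvsz
lmv
tbqd
ffj
fov
tcfqc
fzlet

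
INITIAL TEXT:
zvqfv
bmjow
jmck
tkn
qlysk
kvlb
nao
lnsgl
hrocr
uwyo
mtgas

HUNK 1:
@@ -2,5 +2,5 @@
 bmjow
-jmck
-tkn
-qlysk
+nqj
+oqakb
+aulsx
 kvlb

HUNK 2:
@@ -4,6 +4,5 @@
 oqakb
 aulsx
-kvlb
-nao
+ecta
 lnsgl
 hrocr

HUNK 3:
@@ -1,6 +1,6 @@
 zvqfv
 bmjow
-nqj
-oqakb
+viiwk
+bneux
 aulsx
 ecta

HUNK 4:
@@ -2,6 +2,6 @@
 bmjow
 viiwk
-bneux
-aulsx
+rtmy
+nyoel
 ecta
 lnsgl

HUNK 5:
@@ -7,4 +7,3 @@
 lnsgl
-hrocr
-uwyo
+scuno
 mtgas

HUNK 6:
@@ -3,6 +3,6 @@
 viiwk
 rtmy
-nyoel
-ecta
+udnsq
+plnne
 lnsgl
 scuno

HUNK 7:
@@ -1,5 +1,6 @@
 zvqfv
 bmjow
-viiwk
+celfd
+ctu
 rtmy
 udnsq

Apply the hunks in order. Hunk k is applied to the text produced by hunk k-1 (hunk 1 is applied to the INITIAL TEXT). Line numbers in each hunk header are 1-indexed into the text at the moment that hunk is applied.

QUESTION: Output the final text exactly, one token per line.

Answer: zvqfv
bmjow
celfd
ctu
rtmy
udnsq
plnne
lnsgl
scuno
mtgas

Derivation:
Hunk 1: at line 2 remove [jmck,tkn,qlysk] add [nqj,oqakb,aulsx] -> 11 lines: zvqfv bmjow nqj oqakb aulsx kvlb nao lnsgl hrocr uwyo mtgas
Hunk 2: at line 4 remove [kvlb,nao] add [ecta] -> 10 lines: zvqfv bmjow nqj oqakb aulsx ecta lnsgl hrocr uwyo mtgas
Hunk 3: at line 1 remove [nqj,oqakb] add [viiwk,bneux] -> 10 lines: zvqfv bmjow viiwk bneux aulsx ecta lnsgl hrocr uwyo mtgas
Hunk 4: at line 2 remove [bneux,aulsx] add [rtmy,nyoel] -> 10 lines: zvqfv bmjow viiwk rtmy nyoel ecta lnsgl hrocr uwyo mtgas
Hunk 5: at line 7 remove [hrocr,uwyo] add [scuno] -> 9 lines: zvqfv bmjow viiwk rtmy nyoel ecta lnsgl scuno mtgas
Hunk 6: at line 3 remove [nyoel,ecta] add [udnsq,plnne] -> 9 lines: zvqfv bmjow viiwk rtmy udnsq plnne lnsgl scuno mtgas
Hunk 7: at line 1 remove [viiwk] add [celfd,ctu] -> 10 lines: zvqfv bmjow celfd ctu rtmy udnsq plnne lnsgl scuno mtgas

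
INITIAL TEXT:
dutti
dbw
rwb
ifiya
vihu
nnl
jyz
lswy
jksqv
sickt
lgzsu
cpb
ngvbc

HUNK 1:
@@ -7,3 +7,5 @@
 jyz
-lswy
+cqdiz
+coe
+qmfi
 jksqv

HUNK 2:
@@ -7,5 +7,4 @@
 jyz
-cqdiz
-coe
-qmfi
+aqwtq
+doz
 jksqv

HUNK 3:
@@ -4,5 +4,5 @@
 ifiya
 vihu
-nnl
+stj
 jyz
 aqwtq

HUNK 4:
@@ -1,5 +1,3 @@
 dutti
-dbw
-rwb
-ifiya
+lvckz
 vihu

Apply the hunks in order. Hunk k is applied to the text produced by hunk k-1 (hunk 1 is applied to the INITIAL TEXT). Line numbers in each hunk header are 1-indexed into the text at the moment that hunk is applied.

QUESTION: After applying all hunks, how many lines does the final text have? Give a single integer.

Hunk 1: at line 7 remove [lswy] add [cqdiz,coe,qmfi] -> 15 lines: dutti dbw rwb ifiya vihu nnl jyz cqdiz coe qmfi jksqv sickt lgzsu cpb ngvbc
Hunk 2: at line 7 remove [cqdiz,coe,qmfi] add [aqwtq,doz] -> 14 lines: dutti dbw rwb ifiya vihu nnl jyz aqwtq doz jksqv sickt lgzsu cpb ngvbc
Hunk 3: at line 4 remove [nnl] add [stj] -> 14 lines: dutti dbw rwb ifiya vihu stj jyz aqwtq doz jksqv sickt lgzsu cpb ngvbc
Hunk 4: at line 1 remove [dbw,rwb,ifiya] add [lvckz] -> 12 lines: dutti lvckz vihu stj jyz aqwtq doz jksqv sickt lgzsu cpb ngvbc
Final line count: 12

Answer: 12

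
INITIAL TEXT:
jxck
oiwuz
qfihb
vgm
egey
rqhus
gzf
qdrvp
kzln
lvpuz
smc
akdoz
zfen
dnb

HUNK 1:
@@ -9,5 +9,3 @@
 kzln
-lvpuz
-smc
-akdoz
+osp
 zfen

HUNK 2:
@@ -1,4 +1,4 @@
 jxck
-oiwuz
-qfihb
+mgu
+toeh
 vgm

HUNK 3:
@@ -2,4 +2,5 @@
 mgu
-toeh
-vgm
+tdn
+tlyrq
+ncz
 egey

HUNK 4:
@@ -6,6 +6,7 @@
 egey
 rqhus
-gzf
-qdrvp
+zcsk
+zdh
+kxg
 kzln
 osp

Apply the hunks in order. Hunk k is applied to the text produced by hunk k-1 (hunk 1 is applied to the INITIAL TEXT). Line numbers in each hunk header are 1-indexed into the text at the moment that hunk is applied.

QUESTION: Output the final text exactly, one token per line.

Hunk 1: at line 9 remove [lvpuz,smc,akdoz] add [osp] -> 12 lines: jxck oiwuz qfihb vgm egey rqhus gzf qdrvp kzln osp zfen dnb
Hunk 2: at line 1 remove [oiwuz,qfihb] add [mgu,toeh] -> 12 lines: jxck mgu toeh vgm egey rqhus gzf qdrvp kzln osp zfen dnb
Hunk 3: at line 2 remove [toeh,vgm] add [tdn,tlyrq,ncz] -> 13 lines: jxck mgu tdn tlyrq ncz egey rqhus gzf qdrvp kzln osp zfen dnb
Hunk 4: at line 6 remove [gzf,qdrvp] add [zcsk,zdh,kxg] -> 14 lines: jxck mgu tdn tlyrq ncz egey rqhus zcsk zdh kxg kzln osp zfen dnb

Answer: jxck
mgu
tdn
tlyrq
ncz
egey
rqhus
zcsk
zdh
kxg
kzln
osp
zfen
dnb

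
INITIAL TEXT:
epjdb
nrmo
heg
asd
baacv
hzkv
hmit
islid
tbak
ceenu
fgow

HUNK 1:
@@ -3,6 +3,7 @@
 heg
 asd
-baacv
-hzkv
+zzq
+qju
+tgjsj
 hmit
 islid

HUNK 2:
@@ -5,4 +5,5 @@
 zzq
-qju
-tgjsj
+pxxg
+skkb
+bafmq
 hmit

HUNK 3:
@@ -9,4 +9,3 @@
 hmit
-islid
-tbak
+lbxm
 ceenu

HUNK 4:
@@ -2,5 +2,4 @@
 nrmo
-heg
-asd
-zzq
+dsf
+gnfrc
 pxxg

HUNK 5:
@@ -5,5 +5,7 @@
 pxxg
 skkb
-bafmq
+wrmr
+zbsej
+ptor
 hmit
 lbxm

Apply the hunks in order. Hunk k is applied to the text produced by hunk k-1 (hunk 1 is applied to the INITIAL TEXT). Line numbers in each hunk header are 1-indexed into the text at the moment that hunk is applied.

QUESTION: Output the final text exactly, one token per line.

Hunk 1: at line 3 remove [baacv,hzkv] add [zzq,qju,tgjsj] -> 12 lines: epjdb nrmo heg asd zzq qju tgjsj hmit islid tbak ceenu fgow
Hunk 2: at line 5 remove [qju,tgjsj] add [pxxg,skkb,bafmq] -> 13 lines: epjdb nrmo heg asd zzq pxxg skkb bafmq hmit islid tbak ceenu fgow
Hunk 3: at line 9 remove [islid,tbak] add [lbxm] -> 12 lines: epjdb nrmo heg asd zzq pxxg skkb bafmq hmit lbxm ceenu fgow
Hunk 4: at line 2 remove [heg,asd,zzq] add [dsf,gnfrc] -> 11 lines: epjdb nrmo dsf gnfrc pxxg skkb bafmq hmit lbxm ceenu fgow
Hunk 5: at line 5 remove [bafmq] add [wrmr,zbsej,ptor] -> 13 lines: epjdb nrmo dsf gnfrc pxxg skkb wrmr zbsej ptor hmit lbxm ceenu fgow

Answer: epjdb
nrmo
dsf
gnfrc
pxxg
skkb
wrmr
zbsej
ptor
hmit
lbxm
ceenu
fgow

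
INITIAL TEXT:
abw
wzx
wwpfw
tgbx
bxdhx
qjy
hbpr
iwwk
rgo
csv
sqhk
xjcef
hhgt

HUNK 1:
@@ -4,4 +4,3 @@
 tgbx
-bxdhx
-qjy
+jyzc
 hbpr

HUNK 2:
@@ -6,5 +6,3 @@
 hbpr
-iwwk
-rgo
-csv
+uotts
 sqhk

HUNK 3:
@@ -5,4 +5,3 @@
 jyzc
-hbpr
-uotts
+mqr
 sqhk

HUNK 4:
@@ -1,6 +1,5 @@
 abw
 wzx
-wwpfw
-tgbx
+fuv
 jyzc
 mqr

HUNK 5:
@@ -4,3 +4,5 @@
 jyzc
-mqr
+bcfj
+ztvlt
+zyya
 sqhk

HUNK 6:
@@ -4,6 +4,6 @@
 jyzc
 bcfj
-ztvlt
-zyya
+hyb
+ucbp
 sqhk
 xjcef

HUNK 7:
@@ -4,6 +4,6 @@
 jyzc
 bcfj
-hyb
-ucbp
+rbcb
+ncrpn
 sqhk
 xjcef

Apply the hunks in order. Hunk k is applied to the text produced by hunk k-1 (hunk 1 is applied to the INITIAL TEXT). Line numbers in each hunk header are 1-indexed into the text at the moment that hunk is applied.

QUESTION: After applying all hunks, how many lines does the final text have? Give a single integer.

Answer: 10

Derivation:
Hunk 1: at line 4 remove [bxdhx,qjy] add [jyzc] -> 12 lines: abw wzx wwpfw tgbx jyzc hbpr iwwk rgo csv sqhk xjcef hhgt
Hunk 2: at line 6 remove [iwwk,rgo,csv] add [uotts] -> 10 lines: abw wzx wwpfw tgbx jyzc hbpr uotts sqhk xjcef hhgt
Hunk 3: at line 5 remove [hbpr,uotts] add [mqr] -> 9 lines: abw wzx wwpfw tgbx jyzc mqr sqhk xjcef hhgt
Hunk 4: at line 1 remove [wwpfw,tgbx] add [fuv] -> 8 lines: abw wzx fuv jyzc mqr sqhk xjcef hhgt
Hunk 5: at line 4 remove [mqr] add [bcfj,ztvlt,zyya] -> 10 lines: abw wzx fuv jyzc bcfj ztvlt zyya sqhk xjcef hhgt
Hunk 6: at line 4 remove [ztvlt,zyya] add [hyb,ucbp] -> 10 lines: abw wzx fuv jyzc bcfj hyb ucbp sqhk xjcef hhgt
Hunk 7: at line 4 remove [hyb,ucbp] add [rbcb,ncrpn] -> 10 lines: abw wzx fuv jyzc bcfj rbcb ncrpn sqhk xjcef hhgt
Final line count: 10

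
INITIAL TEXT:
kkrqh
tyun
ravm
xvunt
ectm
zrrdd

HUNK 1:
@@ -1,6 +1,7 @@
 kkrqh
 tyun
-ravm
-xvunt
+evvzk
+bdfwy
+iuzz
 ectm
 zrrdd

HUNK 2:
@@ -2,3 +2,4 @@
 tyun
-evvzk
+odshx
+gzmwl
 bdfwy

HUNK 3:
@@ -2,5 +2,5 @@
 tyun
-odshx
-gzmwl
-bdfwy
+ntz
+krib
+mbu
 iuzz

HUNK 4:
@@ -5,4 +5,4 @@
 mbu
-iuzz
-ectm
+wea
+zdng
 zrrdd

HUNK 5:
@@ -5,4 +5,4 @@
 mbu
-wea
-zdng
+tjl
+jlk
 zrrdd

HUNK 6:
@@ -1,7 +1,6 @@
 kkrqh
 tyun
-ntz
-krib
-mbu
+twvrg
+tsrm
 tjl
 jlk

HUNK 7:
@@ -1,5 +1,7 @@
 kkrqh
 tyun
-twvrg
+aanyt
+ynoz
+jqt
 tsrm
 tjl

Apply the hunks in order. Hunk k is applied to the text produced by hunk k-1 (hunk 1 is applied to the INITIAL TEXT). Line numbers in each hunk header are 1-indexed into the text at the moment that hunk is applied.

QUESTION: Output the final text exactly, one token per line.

Answer: kkrqh
tyun
aanyt
ynoz
jqt
tsrm
tjl
jlk
zrrdd

Derivation:
Hunk 1: at line 1 remove [ravm,xvunt] add [evvzk,bdfwy,iuzz] -> 7 lines: kkrqh tyun evvzk bdfwy iuzz ectm zrrdd
Hunk 2: at line 2 remove [evvzk] add [odshx,gzmwl] -> 8 lines: kkrqh tyun odshx gzmwl bdfwy iuzz ectm zrrdd
Hunk 3: at line 2 remove [odshx,gzmwl,bdfwy] add [ntz,krib,mbu] -> 8 lines: kkrqh tyun ntz krib mbu iuzz ectm zrrdd
Hunk 4: at line 5 remove [iuzz,ectm] add [wea,zdng] -> 8 lines: kkrqh tyun ntz krib mbu wea zdng zrrdd
Hunk 5: at line 5 remove [wea,zdng] add [tjl,jlk] -> 8 lines: kkrqh tyun ntz krib mbu tjl jlk zrrdd
Hunk 6: at line 1 remove [ntz,krib,mbu] add [twvrg,tsrm] -> 7 lines: kkrqh tyun twvrg tsrm tjl jlk zrrdd
Hunk 7: at line 1 remove [twvrg] add [aanyt,ynoz,jqt] -> 9 lines: kkrqh tyun aanyt ynoz jqt tsrm tjl jlk zrrdd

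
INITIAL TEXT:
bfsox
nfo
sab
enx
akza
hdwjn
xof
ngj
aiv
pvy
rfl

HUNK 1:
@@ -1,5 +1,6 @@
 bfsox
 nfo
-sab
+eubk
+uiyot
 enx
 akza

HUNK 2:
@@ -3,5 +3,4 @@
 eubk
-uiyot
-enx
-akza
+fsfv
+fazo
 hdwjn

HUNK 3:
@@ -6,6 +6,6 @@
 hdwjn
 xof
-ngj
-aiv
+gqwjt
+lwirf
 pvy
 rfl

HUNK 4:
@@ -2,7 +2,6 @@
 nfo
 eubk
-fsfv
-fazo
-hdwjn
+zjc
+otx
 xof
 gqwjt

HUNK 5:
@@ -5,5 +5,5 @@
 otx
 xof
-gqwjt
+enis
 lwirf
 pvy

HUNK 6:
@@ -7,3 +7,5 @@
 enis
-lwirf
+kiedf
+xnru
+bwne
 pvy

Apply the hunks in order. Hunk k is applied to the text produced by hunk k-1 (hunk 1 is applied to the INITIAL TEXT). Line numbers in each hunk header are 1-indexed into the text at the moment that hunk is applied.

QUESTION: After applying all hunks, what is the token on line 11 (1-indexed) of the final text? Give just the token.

Answer: pvy

Derivation:
Hunk 1: at line 1 remove [sab] add [eubk,uiyot] -> 12 lines: bfsox nfo eubk uiyot enx akza hdwjn xof ngj aiv pvy rfl
Hunk 2: at line 3 remove [uiyot,enx,akza] add [fsfv,fazo] -> 11 lines: bfsox nfo eubk fsfv fazo hdwjn xof ngj aiv pvy rfl
Hunk 3: at line 6 remove [ngj,aiv] add [gqwjt,lwirf] -> 11 lines: bfsox nfo eubk fsfv fazo hdwjn xof gqwjt lwirf pvy rfl
Hunk 4: at line 2 remove [fsfv,fazo,hdwjn] add [zjc,otx] -> 10 lines: bfsox nfo eubk zjc otx xof gqwjt lwirf pvy rfl
Hunk 5: at line 5 remove [gqwjt] add [enis] -> 10 lines: bfsox nfo eubk zjc otx xof enis lwirf pvy rfl
Hunk 6: at line 7 remove [lwirf] add [kiedf,xnru,bwne] -> 12 lines: bfsox nfo eubk zjc otx xof enis kiedf xnru bwne pvy rfl
Final line 11: pvy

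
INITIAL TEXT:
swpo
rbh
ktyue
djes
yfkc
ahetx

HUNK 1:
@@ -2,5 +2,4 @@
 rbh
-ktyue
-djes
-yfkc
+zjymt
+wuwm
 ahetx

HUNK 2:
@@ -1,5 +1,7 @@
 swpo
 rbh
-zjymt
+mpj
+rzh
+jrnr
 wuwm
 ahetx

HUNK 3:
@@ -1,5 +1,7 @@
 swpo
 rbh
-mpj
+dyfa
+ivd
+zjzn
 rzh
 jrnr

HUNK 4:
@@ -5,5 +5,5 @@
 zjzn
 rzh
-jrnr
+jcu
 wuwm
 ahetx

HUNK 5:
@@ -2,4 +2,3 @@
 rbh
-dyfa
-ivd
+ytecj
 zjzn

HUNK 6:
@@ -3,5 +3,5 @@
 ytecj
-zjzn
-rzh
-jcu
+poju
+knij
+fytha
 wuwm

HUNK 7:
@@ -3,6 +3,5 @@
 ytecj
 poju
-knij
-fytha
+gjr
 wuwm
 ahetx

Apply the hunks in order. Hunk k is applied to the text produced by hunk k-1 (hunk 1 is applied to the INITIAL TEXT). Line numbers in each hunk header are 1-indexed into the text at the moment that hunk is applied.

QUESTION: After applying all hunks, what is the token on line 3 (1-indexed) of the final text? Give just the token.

Hunk 1: at line 2 remove [ktyue,djes,yfkc] add [zjymt,wuwm] -> 5 lines: swpo rbh zjymt wuwm ahetx
Hunk 2: at line 1 remove [zjymt] add [mpj,rzh,jrnr] -> 7 lines: swpo rbh mpj rzh jrnr wuwm ahetx
Hunk 3: at line 1 remove [mpj] add [dyfa,ivd,zjzn] -> 9 lines: swpo rbh dyfa ivd zjzn rzh jrnr wuwm ahetx
Hunk 4: at line 5 remove [jrnr] add [jcu] -> 9 lines: swpo rbh dyfa ivd zjzn rzh jcu wuwm ahetx
Hunk 5: at line 2 remove [dyfa,ivd] add [ytecj] -> 8 lines: swpo rbh ytecj zjzn rzh jcu wuwm ahetx
Hunk 6: at line 3 remove [zjzn,rzh,jcu] add [poju,knij,fytha] -> 8 lines: swpo rbh ytecj poju knij fytha wuwm ahetx
Hunk 7: at line 3 remove [knij,fytha] add [gjr] -> 7 lines: swpo rbh ytecj poju gjr wuwm ahetx
Final line 3: ytecj

Answer: ytecj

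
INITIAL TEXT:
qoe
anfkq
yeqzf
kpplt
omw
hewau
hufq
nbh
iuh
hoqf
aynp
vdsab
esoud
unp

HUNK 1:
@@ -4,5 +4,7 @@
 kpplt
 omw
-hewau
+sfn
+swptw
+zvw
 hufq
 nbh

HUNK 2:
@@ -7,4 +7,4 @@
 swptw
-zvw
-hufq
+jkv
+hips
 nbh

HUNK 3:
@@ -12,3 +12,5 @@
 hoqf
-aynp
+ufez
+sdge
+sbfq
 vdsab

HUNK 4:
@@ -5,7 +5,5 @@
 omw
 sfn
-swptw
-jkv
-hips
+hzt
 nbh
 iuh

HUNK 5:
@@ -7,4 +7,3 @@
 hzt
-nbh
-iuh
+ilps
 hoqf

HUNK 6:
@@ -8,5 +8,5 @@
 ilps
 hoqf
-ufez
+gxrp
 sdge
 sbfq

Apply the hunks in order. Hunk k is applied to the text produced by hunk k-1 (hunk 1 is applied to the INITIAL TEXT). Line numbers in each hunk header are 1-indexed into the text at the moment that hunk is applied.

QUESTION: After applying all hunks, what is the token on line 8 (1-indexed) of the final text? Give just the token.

Answer: ilps

Derivation:
Hunk 1: at line 4 remove [hewau] add [sfn,swptw,zvw] -> 16 lines: qoe anfkq yeqzf kpplt omw sfn swptw zvw hufq nbh iuh hoqf aynp vdsab esoud unp
Hunk 2: at line 7 remove [zvw,hufq] add [jkv,hips] -> 16 lines: qoe anfkq yeqzf kpplt omw sfn swptw jkv hips nbh iuh hoqf aynp vdsab esoud unp
Hunk 3: at line 12 remove [aynp] add [ufez,sdge,sbfq] -> 18 lines: qoe anfkq yeqzf kpplt omw sfn swptw jkv hips nbh iuh hoqf ufez sdge sbfq vdsab esoud unp
Hunk 4: at line 5 remove [swptw,jkv,hips] add [hzt] -> 16 lines: qoe anfkq yeqzf kpplt omw sfn hzt nbh iuh hoqf ufez sdge sbfq vdsab esoud unp
Hunk 5: at line 7 remove [nbh,iuh] add [ilps] -> 15 lines: qoe anfkq yeqzf kpplt omw sfn hzt ilps hoqf ufez sdge sbfq vdsab esoud unp
Hunk 6: at line 8 remove [ufez] add [gxrp] -> 15 lines: qoe anfkq yeqzf kpplt omw sfn hzt ilps hoqf gxrp sdge sbfq vdsab esoud unp
Final line 8: ilps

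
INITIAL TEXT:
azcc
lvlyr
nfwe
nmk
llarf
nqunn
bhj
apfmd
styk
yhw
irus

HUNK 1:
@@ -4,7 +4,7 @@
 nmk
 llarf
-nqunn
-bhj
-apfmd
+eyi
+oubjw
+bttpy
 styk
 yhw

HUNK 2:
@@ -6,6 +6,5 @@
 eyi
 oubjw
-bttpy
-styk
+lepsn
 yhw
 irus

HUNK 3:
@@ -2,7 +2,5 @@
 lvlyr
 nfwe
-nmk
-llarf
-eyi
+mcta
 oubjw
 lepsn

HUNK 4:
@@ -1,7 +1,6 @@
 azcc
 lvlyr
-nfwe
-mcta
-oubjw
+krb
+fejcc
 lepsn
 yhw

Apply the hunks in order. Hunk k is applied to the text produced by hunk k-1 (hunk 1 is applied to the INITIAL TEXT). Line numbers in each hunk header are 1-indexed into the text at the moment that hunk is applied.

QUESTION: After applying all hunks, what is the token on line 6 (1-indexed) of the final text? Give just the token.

Answer: yhw

Derivation:
Hunk 1: at line 4 remove [nqunn,bhj,apfmd] add [eyi,oubjw,bttpy] -> 11 lines: azcc lvlyr nfwe nmk llarf eyi oubjw bttpy styk yhw irus
Hunk 2: at line 6 remove [bttpy,styk] add [lepsn] -> 10 lines: azcc lvlyr nfwe nmk llarf eyi oubjw lepsn yhw irus
Hunk 3: at line 2 remove [nmk,llarf,eyi] add [mcta] -> 8 lines: azcc lvlyr nfwe mcta oubjw lepsn yhw irus
Hunk 4: at line 1 remove [nfwe,mcta,oubjw] add [krb,fejcc] -> 7 lines: azcc lvlyr krb fejcc lepsn yhw irus
Final line 6: yhw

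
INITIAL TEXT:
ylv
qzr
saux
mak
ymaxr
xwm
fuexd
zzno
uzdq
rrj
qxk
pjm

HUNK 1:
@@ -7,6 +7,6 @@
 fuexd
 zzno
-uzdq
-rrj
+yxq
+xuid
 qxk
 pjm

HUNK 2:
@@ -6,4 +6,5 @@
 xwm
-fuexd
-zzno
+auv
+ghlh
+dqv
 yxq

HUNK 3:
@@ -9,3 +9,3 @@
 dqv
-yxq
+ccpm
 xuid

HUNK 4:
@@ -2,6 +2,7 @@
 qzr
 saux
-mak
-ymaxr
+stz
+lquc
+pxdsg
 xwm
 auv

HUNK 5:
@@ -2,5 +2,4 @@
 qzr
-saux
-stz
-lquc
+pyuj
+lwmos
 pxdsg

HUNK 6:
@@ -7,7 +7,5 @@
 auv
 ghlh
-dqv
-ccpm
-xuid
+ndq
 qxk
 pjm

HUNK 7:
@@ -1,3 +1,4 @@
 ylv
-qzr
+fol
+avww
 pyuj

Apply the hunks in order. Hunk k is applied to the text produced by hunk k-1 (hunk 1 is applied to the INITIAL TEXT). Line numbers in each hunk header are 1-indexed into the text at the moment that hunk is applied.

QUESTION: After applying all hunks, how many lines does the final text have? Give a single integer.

Hunk 1: at line 7 remove [uzdq,rrj] add [yxq,xuid] -> 12 lines: ylv qzr saux mak ymaxr xwm fuexd zzno yxq xuid qxk pjm
Hunk 2: at line 6 remove [fuexd,zzno] add [auv,ghlh,dqv] -> 13 lines: ylv qzr saux mak ymaxr xwm auv ghlh dqv yxq xuid qxk pjm
Hunk 3: at line 9 remove [yxq] add [ccpm] -> 13 lines: ylv qzr saux mak ymaxr xwm auv ghlh dqv ccpm xuid qxk pjm
Hunk 4: at line 2 remove [mak,ymaxr] add [stz,lquc,pxdsg] -> 14 lines: ylv qzr saux stz lquc pxdsg xwm auv ghlh dqv ccpm xuid qxk pjm
Hunk 5: at line 2 remove [saux,stz,lquc] add [pyuj,lwmos] -> 13 lines: ylv qzr pyuj lwmos pxdsg xwm auv ghlh dqv ccpm xuid qxk pjm
Hunk 6: at line 7 remove [dqv,ccpm,xuid] add [ndq] -> 11 lines: ylv qzr pyuj lwmos pxdsg xwm auv ghlh ndq qxk pjm
Hunk 7: at line 1 remove [qzr] add [fol,avww] -> 12 lines: ylv fol avww pyuj lwmos pxdsg xwm auv ghlh ndq qxk pjm
Final line count: 12

Answer: 12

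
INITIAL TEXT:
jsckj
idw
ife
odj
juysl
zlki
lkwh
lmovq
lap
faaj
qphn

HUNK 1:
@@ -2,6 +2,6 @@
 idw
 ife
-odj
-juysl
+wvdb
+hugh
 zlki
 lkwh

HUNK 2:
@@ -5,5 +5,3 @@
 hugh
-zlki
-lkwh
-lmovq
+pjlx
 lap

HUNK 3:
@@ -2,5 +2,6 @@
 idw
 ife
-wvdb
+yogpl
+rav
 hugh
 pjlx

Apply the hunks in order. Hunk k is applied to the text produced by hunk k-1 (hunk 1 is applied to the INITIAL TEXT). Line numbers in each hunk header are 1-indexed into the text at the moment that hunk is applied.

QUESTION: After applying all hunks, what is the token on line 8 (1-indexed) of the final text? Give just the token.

Hunk 1: at line 2 remove [odj,juysl] add [wvdb,hugh] -> 11 lines: jsckj idw ife wvdb hugh zlki lkwh lmovq lap faaj qphn
Hunk 2: at line 5 remove [zlki,lkwh,lmovq] add [pjlx] -> 9 lines: jsckj idw ife wvdb hugh pjlx lap faaj qphn
Hunk 3: at line 2 remove [wvdb] add [yogpl,rav] -> 10 lines: jsckj idw ife yogpl rav hugh pjlx lap faaj qphn
Final line 8: lap

Answer: lap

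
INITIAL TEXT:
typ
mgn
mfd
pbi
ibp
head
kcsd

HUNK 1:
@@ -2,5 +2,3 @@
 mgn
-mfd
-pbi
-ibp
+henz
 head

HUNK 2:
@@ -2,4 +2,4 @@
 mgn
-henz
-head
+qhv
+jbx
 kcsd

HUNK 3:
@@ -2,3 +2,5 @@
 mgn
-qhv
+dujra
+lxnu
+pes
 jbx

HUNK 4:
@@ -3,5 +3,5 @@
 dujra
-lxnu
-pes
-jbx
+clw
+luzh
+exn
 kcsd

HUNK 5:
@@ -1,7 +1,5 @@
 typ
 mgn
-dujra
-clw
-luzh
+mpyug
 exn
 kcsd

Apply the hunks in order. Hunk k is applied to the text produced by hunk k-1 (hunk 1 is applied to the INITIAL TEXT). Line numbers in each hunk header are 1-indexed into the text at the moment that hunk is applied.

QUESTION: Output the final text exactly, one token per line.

Answer: typ
mgn
mpyug
exn
kcsd

Derivation:
Hunk 1: at line 2 remove [mfd,pbi,ibp] add [henz] -> 5 lines: typ mgn henz head kcsd
Hunk 2: at line 2 remove [henz,head] add [qhv,jbx] -> 5 lines: typ mgn qhv jbx kcsd
Hunk 3: at line 2 remove [qhv] add [dujra,lxnu,pes] -> 7 lines: typ mgn dujra lxnu pes jbx kcsd
Hunk 4: at line 3 remove [lxnu,pes,jbx] add [clw,luzh,exn] -> 7 lines: typ mgn dujra clw luzh exn kcsd
Hunk 5: at line 1 remove [dujra,clw,luzh] add [mpyug] -> 5 lines: typ mgn mpyug exn kcsd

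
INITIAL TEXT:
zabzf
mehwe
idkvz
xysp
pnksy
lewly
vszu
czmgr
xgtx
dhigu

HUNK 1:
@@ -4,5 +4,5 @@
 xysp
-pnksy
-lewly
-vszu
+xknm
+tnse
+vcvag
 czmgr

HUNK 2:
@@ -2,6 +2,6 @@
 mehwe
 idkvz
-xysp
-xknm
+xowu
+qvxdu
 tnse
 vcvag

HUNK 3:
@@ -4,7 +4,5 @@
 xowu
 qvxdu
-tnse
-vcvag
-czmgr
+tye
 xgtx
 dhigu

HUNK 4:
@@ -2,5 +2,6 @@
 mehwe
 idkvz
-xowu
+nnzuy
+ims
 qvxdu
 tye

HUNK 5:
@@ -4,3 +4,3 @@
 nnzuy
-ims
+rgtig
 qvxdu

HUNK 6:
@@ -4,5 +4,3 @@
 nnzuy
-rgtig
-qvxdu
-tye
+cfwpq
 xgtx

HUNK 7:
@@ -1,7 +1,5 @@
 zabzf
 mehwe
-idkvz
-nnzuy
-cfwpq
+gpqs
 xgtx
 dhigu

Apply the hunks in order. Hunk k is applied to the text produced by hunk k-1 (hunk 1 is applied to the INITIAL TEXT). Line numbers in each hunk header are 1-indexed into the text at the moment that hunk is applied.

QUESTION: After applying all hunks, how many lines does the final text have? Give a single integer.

Answer: 5

Derivation:
Hunk 1: at line 4 remove [pnksy,lewly,vszu] add [xknm,tnse,vcvag] -> 10 lines: zabzf mehwe idkvz xysp xknm tnse vcvag czmgr xgtx dhigu
Hunk 2: at line 2 remove [xysp,xknm] add [xowu,qvxdu] -> 10 lines: zabzf mehwe idkvz xowu qvxdu tnse vcvag czmgr xgtx dhigu
Hunk 3: at line 4 remove [tnse,vcvag,czmgr] add [tye] -> 8 lines: zabzf mehwe idkvz xowu qvxdu tye xgtx dhigu
Hunk 4: at line 2 remove [xowu] add [nnzuy,ims] -> 9 lines: zabzf mehwe idkvz nnzuy ims qvxdu tye xgtx dhigu
Hunk 5: at line 4 remove [ims] add [rgtig] -> 9 lines: zabzf mehwe idkvz nnzuy rgtig qvxdu tye xgtx dhigu
Hunk 6: at line 4 remove [rgtig,qvxdu,tye] add [cfwpq] -> 7 lines: zabzf mehwe idkvz nnzuy cfwpq xgtx dhigu
Hunk 7: at line 1 remove [idkvz,nnzuy,cfwpq] add [gpqs] -> 5 lines: zabzf mehwe gpqs xgtx dhigu
Final line count: 5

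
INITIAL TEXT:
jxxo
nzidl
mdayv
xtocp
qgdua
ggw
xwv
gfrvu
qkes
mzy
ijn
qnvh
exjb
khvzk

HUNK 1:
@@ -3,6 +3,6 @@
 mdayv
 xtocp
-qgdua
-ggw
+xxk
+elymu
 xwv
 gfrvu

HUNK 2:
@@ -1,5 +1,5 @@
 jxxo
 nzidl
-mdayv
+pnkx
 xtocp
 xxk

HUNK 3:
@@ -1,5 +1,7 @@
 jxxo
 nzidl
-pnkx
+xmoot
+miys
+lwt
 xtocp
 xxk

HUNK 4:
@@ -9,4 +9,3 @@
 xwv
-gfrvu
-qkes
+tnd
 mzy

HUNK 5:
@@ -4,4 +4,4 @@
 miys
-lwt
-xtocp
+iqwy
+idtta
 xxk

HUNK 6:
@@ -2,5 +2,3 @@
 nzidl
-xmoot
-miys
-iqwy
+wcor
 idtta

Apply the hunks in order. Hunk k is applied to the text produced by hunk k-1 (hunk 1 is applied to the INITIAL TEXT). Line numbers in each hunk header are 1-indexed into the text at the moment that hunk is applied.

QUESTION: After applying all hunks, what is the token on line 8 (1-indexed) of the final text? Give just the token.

Answer: tnd

Derivation:
Hunk 1: at line 3 remove [qgdua,ggw] add [xxk,elymu] -> 14 lines: jxxo nzidl mdayv xtocp xxk elymu xwv gfrvu qkes mzy ijn qnvh exjb khvzk
Hunk 2: at line 1 remove [mdayv] add [pnkx] -> 14 lines: jxxo nzidl pnkx xtocp xxk elymu xwv gfrvu qkes mzy ijn qnvh exjb khvzk
Hunk 3: at line 1 remove [pnkx] add [xmoot,miys,lwt] -> 16 lines: jxxo nzidl xmoot miys lwt xtocp xxk elymu xwv gfrvu qkes mzy ijn qnvh exjb khvzk
Hunk 4: at line 9 remove [gfrvu,qkes] add [tnd] -> 15 lines: jxxo nzidl xmoot miys lwt xtocp xxk elymu xwv tnd mzy ijn qnvh exjb khvzk
Hunk 5: at line 4 remove [lwt,xtocp] add [iqwy,idtta] -> 15 lines: jxxo nzidl xmoot miys iqwy idtta xxk elymu xwv tnd mzy ijn qnvh exjb khvzk
Hunk 6: at line 2 remove [xmoot,miys,iqwy] add [wcor] -> 13 lines: jxxo nzidl wcor idtta xxk elymu xwv tnd mzy ijn qnvh exjb khvzk
Final line 8: tnd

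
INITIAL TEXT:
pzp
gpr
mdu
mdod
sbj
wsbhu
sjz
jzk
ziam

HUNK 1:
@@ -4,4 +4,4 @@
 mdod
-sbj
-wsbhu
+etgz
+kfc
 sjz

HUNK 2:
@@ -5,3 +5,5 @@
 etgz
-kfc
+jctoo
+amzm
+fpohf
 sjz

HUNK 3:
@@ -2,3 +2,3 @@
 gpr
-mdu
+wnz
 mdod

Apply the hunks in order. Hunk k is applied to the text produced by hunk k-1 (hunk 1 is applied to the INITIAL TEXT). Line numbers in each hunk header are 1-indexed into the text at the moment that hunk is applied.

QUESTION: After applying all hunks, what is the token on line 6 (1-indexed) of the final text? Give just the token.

Hunk 1: at line 4 remove [sbj,wsbhu] add [etgz,kfc] -> 9 lines: pzp gpr mdu mdod etgz kfc sjz jzk ziam
Hunk 2: at line 5 remove [kfc] add [jctoo,amzm,fpohf] -> 11 lines: pzp gpr mdu mdod etgz jctoo amzm fpohf sjz jzk ziam
Hunk 3: at line 2 remove [mdu] add [wnz] -> 11 lines: pzp gpr wnz mdod etgz jctoo amzm fpohf sjz jzk ziam
Final line 6: jctoo

Answer: jctoo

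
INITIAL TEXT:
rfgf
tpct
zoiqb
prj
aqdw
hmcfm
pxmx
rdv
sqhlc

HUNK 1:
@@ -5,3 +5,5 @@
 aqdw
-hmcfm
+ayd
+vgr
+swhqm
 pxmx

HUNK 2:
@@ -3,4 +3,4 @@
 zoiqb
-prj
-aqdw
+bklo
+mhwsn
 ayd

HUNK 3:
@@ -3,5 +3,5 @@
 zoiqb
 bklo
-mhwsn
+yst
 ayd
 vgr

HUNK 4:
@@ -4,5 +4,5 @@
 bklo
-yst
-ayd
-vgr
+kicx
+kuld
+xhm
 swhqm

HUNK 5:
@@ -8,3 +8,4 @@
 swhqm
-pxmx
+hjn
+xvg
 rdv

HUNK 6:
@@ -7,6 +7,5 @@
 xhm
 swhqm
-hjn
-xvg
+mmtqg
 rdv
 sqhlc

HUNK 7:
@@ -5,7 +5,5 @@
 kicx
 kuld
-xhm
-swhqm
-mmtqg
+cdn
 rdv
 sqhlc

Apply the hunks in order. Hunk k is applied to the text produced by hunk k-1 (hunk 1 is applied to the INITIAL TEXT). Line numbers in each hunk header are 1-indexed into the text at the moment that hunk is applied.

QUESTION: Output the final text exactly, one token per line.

Hunk 1: at line 5 remove [hmcfm] add [ayd,vgr,swhqm] -> 11 lines: rfgf tpct zoiqb prj aqdw ayd vgr swhqm pxmx rdv sqhlc
Hunk 2: at line 3 remove [prj,aqdw] add [bklo,mhwsn] -> 11 lines: rfgf tpct zoiqb bklo mhwsn ayd vgr swhqm pxmx rdv sqhlc
Hunk 3: at line 3 remove [mhwsn] add [yst] -> 11 lines: rfgf tpct zoiqb bklo yst ayd vgr swhqm pxmx rdv sqhlc
Hunk 4: at line 4 remove [yst,ayd,vgr] add [kicx,kuld,xhm] -> 11 lines: rfgf tpct zoiqb bklo kicx kuld xhm swhqm pxmx rdv sqhlc
Hunk 5: at line 8 remove [pxmx] add [hjn,xvg] -> 12 lines: rfgf tpct zoiqb bklo kicx kuld xhm swhqm hjn xvg rdv sqhlc
Hunk 6: at line 7 remove [hjn,xvg] add [mmtqg] -> 11 lines: rfgf tpct zoiqb bklo kicx kuld xhm swhqm mmtqg rdv sqhlc
Hunk 7: at line 5 remove [xhm,swhqm,mmtqg] add [cdn] -> 9 lines: rfgf tpct zoiqb bklo kicx kuld cdn rdv sqhlc

Answer: rfgf
tpct
zoiqb
bklo
kicx
kuld
cdn
rdv
sqhlc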